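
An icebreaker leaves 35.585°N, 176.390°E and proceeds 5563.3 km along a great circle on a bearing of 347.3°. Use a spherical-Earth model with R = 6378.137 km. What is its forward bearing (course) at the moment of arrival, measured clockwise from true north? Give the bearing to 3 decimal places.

final bearing 289.866°

Angular distance δ = d/R = 5563.3 / 6378.137 = 0.872245 rad.
Converting: φ₁ = 0.621075 rad, θ = 6.061528 rad.
Applying the spherical law of cosines for sides, sin φ₂ = sin φ₁ cos δ + cos φ₁ sin δ cos θ = 0.981764, so φ₂ = 79.041°.
For the longitude increment, Δλ = atan2( sin θ sin δ cos φ₁, cos δ − sin φ₁ sin φ₂ ) = atan2(-0.136913, 0.071810) = -62.323°.
λ₂ = 176.390° + -62.323° = 114.067°.
The forward bearing on arrival equals the back-azimuth from the destination plus 180°.
Back-azimuth from P₂ (79.041°, 114.067°) to P₁ (35.585°, 176.390°), with Δλ' = λ₁ − λ₂ = 62.323°: atan2( sin Δλ' cos φ₁ , cos φ₂ sin φ₁ − sin φ₂ cos φ₁ cos Δλ' ) = 109.866°.
Final bearing = (109.866° + 180°) mod 360° = 289.866°.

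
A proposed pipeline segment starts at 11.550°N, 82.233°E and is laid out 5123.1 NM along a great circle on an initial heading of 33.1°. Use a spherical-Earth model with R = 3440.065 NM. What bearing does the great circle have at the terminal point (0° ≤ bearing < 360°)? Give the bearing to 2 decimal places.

Central angle δ = d/R = 1.489245 rad.
Converting: φ₁ = 0.201586 rad, θ = 0.577704 rad.
sin φ₂ = sin φ₁ cos δ + cos φ₁ sin δ cos θ = (0.200223)(0.081461) + (0.979750)(0.996677)(0.837719) = 0.834338
φ₂ = asin(0.834338) = 0.986930 rad = 56.547°.
Δλ = atan2( sin θ sin δ cos φ₁ , cos δ − sin φ₁ sin φ₂ ) = atan2(0.533265, -0.085593) = 1.729946 rad = 99.119°.
λ₂ = 82.233° + 99.119° = 181.352°, normalized to (−180°, 180°] → -178.648°.
The forward bearing on arrival equals the back-azimuth from the destination plus 180°.
Back-azimuth from P₂ (56.55°, -178.65°) to P₁ (11.55°, 82.23°), with Δλ' = λ₁ − λ₂ = 260.88°: atan2( sin Δλ' cos φ₁ , cos φ₂ sin φ₁ − sin φ₂ cos φ₁ cos Δλ' ) = 283.93°.
Final bearing = (283.93° + 180°) mod 360° = 103.93°.

final bearing 103.93°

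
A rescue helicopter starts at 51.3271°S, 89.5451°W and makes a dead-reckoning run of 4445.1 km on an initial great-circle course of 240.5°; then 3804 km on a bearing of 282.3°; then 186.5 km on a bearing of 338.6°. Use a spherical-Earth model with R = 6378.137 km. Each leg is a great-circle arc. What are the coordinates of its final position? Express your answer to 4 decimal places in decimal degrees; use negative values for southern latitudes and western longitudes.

Apply the spherical direct solution leg by leg, carrying full precision between legs.
Leg 1: from (-51.3271°, -89.5451°), δ = 4445.1/6378.137 = 0.696928 rad, θ = 240.5° → φ = -52.7667°, λ = -156.9576°.
Leg 2: from (-52.7667°, -156.9576°), δ = 3804/6378.137 = 0.596412 rad, θ = 282.3° → φ = -35.8966°, λ = 160.3978°.
Leg 3: from (-35.8966°, 160.3978°), δ = 186.5/6378.137 = 0.029241 rad, θ = 338.6° → φ = -34.3345°, λ = 159.6576°.

latitude -34.3345°, longitude 159.6576°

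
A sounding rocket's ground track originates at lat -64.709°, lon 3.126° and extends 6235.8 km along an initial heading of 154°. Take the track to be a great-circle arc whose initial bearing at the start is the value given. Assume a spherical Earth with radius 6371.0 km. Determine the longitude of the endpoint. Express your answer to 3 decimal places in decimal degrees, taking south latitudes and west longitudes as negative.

longitude 143.283°

The arc subtends δ = 6235.8/6371 = 0.978779 rad at the centre.
Start latitude φ₁ = -1.129385 rad; initial bearing θ = 2.687807 rad.
sin φ₂ = sin φ₁ cos δ + cos φ₁ sin δ cos θ = (-0.904150)(0.558036) + (0.427216)(0.829817)(-0.898794) = -0.823181
φ₂ = asin(-0.823181) = -0.966990 rad = -55.404°.
Δλ = atan2( sin θ sin δ cos φ₁ , cos δ − sin φ₁ sin φ₂ ) = atan2(0.155407, -0.186242) = 2.446203 rad = 140.157°.
Hence λ₂ = 3.126° + 140.157° = 143.283°.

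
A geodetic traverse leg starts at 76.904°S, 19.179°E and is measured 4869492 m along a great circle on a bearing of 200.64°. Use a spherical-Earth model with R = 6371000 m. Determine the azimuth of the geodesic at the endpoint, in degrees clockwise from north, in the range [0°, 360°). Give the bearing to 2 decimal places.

Central angle δ = d/R = 0.764321 rad.
Start latitude φ₁ = -1.342228 rad; initial bearing θ = 3.501829 rad.
Destination latitude: φ₂ = arcsin( sin φ₁ cos δ + cos φ₁ sin δ cos θ ) = arcsin(-0.849820) = -58.192°.
Then Δλ = atan2(-0.055273, -0.105865) = -2.660412 rad, from sin θ sin δ cos φ₁ over cos δ − sin φ₁ sin φ₂.
λ₂ = 19.179° + -152.430° = -133.251°.
The forward bearing on arrival equals the back-azimuth from the destination plus 180°.
Back-azimuth from P₂ (-58.19°, -133.25°) to P₁ (-76.90°, 19.18°), with Δλ' = λ₁ − λ₂ = 152.43°: atan2( sin Δλ' cos φ₁ , cos φ₂ sin φ₁ − sin φ₂ cos φ₁ cos Δλ' ) = 171.28°.
Final bearing = (171.28° + 180°) mod 360° = 351.28°.

final bearing 351.28°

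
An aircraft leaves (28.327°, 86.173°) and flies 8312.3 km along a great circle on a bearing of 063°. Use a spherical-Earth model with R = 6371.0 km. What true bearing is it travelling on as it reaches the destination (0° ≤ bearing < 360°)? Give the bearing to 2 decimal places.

final bearing 114.21°

Central angle δ = d/R = 1.304709 rad.
Start latitude φ₁ = 0.494399 rad; initial bearing θ = 1.099557 rad.
Applying the spherical law of cosines for sides, sin φ₂ = sin φ₁ cos δ + cos φ₁ sin δ cos θ = 0.510338, so φ₂ = 30.686°.
For the longitude increment, Δλ = atan2( sin θ sin δ cos φ₁, cos δ − sin φ₁ sin φ₂ ) = atan2(0.756710, 0.020802) = 88.425°.
Hence λ₂ = 86.173° + 88.425° = 174.598°.
The forward bearing on arrival equals the back-azimuth from the destination plus 180°.
Back-azimuth from P₂ (30.69°, 174.60°) to P₁ (28.33°, 86.17°), with Δλ' = λ₁ − λ₂ = -88.43°: atan2( sin Δλ' cos φ₁ , cos φ₂ sin φ₁ − sin φ₂ cos φ₁ cos Δλ' ) = 294.21°.
Final bearing = (294.21° + 180°) mod 360° = 114.21°.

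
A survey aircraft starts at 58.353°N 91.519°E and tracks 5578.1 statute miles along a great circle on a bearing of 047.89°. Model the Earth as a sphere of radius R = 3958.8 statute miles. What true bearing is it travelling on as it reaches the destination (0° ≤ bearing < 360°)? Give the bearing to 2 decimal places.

Angular distance δ = d/R = 5578.1 / 3958.8 = 1.409038 rad.
Start latitude φ₁ = 1.018452 rad; initial bearing θ = 0.835838 rad.
Applying the spherical law of cosines for sides, sin φ₂ = sin φ₁ cos δ + cos φ₁ sin δ cos θ = 0.484342, so φ₂ = 28.969°.
Then Δλ = atan2(0.384160, -0.251265) = 2.150022 rad, from sin θ sin δ cos φ₁ over cos δ − sin φ₁ sin φ₂.
λ₂ = 91.519° + 123.187° = 214.706°, normalized to (−180°, 180°] → -145.294°.
The forward bearing on arrival equals the back-azimuth from the destination plus 180°.
Back-azimuth from P₂ (28.97°, -145.29°) to P₁ (58.35°, 91.52°), with Δλ' = λ₁ − λ₂ = 236.81°: atan2( sin Δλ' cos φ₁ , cos φ₂ sin φ₁ − sin φ₂ cos φ₁ cos Δλ' ) = 333.58°.
Final bearing = (333.58° + 180°) mod 360° = 153.58°.

final bearing 153.58°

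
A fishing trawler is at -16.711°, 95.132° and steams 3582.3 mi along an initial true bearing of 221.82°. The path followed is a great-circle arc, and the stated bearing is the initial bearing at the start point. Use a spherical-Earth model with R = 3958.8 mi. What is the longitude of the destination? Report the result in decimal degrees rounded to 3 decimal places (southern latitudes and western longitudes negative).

The arc subtends δ = 3582.3/3958.8 = 0.904895 rad at the centre.
With φ₁ = -16.711° = -0.291662 rad and θ = 221.82° = 3.871489 rad:
Applying the spherical law of cosines for sides, sin φ₂ = sin φ₁ cos δ + cos φ₁ sin δ cos θ = -0.738916, so φ₂ = -47.639°.
Δλ = atan2( sin θ sin δ cos φ₁ , cos δ − sin φ₁ sin φ₂ ) = atan2(-0.502195, 0.405297) = -0.891771 rad = -51.095°.
λ₂ = 95.132° + -51.095° = 44.037°.

longitude 44.037°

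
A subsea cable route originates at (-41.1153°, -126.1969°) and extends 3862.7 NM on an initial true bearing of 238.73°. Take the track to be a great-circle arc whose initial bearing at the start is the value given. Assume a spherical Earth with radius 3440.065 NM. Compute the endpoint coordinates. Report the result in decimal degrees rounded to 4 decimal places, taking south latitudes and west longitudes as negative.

latitude -39.5895°, longitude 145.1895°

Central angle δ = d/R = 1.122857 rad.
Start latitude φ₁ = -0.717597 rad; initial bearing θ = 4.166625 rad.
Applying the spherical law of cosines for sides, sin φ₂ = sin φ₁ cos δ + cos φ₁ sin δ cos θ = -0.637283, so φ₂ = -39.5895°.
Then Δλ = atan2(-0.580413, 0.014047) = -1.546599 rad, from sin θ sin δ cos φ₁ over cos δ − sin φ₁ sin φ₂.
λ₂ = -126.1969° + -88.6136° = -214.8105°, normalized to (−180°, 180°] → 145.1895°.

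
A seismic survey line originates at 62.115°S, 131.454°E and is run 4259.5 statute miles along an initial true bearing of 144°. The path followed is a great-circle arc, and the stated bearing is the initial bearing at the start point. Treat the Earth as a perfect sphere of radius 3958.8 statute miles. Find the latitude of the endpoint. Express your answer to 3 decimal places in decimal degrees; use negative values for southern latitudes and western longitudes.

δ = 4259.5/3958.8 = 1.075957 rad (61.6478°).
With φ₁ = -62.115° = -1.084111 rad and θ = 144° = 2.513274 rad:
Applying the spherical law of cosines for sides, sin φ₂ = sin φ₁ cos δ + cos φ₁ sin δ cos θ = -0.752738, so φ₂ = -48.828°.
Then Δλ = atan2(0.241930, -0.190446) = 2.237680 rad, from sin θ sin δ cos φ₁ over cos δ − sin φ₁ sin φ₂.
λ₂ = 131.454° + 128.210° = 259.664°, normalized to (−180°, 180°] → -100.336°.

latitude -48.828°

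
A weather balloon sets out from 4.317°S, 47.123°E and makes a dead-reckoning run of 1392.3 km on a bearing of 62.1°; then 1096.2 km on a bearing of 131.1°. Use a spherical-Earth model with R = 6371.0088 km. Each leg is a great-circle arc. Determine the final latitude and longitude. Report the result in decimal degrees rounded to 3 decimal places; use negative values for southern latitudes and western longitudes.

latitude -4.890°, longitude 65.614°

Apply the spherical direct solution leg by leg, carrying full precision between legs.
Leg 1: from (-4.317°, 47.123°), δ = 1392.3/6371.0088 = 0.218537 rad, θ = 62.1° → φ = 1.586°, λ = 58.174°.
Leg 2: from (1.586°, 58.174°), δ = 1096.2/6371.0088 = 0.172061 rad, θ = 131.1° → φ = -4.890°, λ = 65.614°.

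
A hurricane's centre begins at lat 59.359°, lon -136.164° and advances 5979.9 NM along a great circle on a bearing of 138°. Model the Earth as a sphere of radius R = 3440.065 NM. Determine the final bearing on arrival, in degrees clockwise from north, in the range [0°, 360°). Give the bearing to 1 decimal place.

The arc subtends δ = 5979.9/3440.065 = 1.738310 rad at the centre.
With φ₁ = 59.359° = 1.036010 rad and θ = 138° = 2.408554 rad:
sin φ₂ = sin φ₁ cos δ + cos φ₁ sin δ cos θ = (0.860378)(-0.166732) + (0.509657)(0.986002)(-0.743145) = -0.516900
φ₂ = asin(-0.516900) = -0.543225 rad = -31.125°.
Δλ = atan2( sin θ sin δ cos φ₁ , cos δ − sin φ₁ sin φ₂ ) = atan2(0.336254, 0.277997) = 0.879957 rad = 50.418°.
λ₂ = λ₁ + Δλ = -85.746°.
The forward bearing on arrival equals the back-azimuth from the destination plus 180°.
Back-azimuth from P₂ (-31.1°, -85.7°) to P₁ (59.4°, -136.2°), with Δλ' = λ₁ − λ₂ = -50.4°: atan2( sin Δλ' cos φ₁ , cos φ₂ sin φ₁ − sin φ₂ cos φ₁ cos Δλ' ) = 336.5°.
Final bearing = (336.5° + 180°) mod 360° = 156.5°.

final bearing 156.5°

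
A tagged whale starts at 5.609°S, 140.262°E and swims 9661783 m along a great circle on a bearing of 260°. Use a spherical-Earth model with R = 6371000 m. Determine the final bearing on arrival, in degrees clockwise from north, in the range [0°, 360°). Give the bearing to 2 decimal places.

Angular distance δ = d/R = 9661783 / 6371000 = 1.516525 rad.
With φ₁ = -5.609° = -0.097896 rad and θ = 260° = 4.537856 rad:
Destination latitude: φ₂ = arcsin( sin φ₁ cos δ + cos φ₁ sin δ cos θ ) = arcsin(-0.177864) = -10.245°.
Then Δλ = atan2(-0.978650, 0.036860) = -1.533150 rad, from sin θ sin δ cos φ₁ over cos δ − sin φ₁ sin φ₂.
Hence λ₂ = 140.262° + -87.843° = 52.419°.
The forward bearing on arrival equals the back-azimuth from the destination plus 180°.
Back-azimuth from P₂ (-10.25°, 52.42°) to P₁ (-5.61°, 140.26°), with Δλ' = λ₁ − λ₂ = 87.84°: atan2( sin Δλ' cos φ₁ , cos φ₂ sin φ₁ − sin φ₂ cos φ₁ cos Δλ' ) = 95.14°.
Final bearing = (95.14° + 180°) mod 360° = 275.14°.

final bearing 275.14°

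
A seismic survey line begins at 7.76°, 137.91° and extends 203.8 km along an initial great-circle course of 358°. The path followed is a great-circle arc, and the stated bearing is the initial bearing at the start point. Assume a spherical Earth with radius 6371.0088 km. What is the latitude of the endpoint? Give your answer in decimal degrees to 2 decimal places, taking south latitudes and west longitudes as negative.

Central angle δ = d/R = 0.031989 rad.
Converting: φ₁ = 0.135438 rad, θ = 6.248279 rad.
Destination latitude: φ₂ = arcsin( sin φ₁ cos δ + cos φ₁ sin δ cos θ ) = arcsin(0.166626) = 9.59°.
Δλ = atan2( sin θ sin δ cos φ₁ , cos δ − sin φ₁ sin φ₂ ) = atan2(-0.001106, 0.976990) = -0.001132 rad = -0.06°.
λ₂ = 137.91° + -0.06° = 137.85°.

latitude 9.59°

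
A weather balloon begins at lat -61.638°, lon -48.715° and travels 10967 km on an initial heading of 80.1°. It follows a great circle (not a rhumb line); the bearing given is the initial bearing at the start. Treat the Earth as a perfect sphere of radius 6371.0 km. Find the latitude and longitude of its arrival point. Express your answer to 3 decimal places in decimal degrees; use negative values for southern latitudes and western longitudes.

δ = 10967/6371 = 1.721394 rad (98.6286°).
Converting: φ₁ = -1.075786 rad, θ = 1.398009 rad.
Applying the spherical law of cosines for sides, sin φ₂ = sin φ₁ cos δ + cos φ₁ sin δ cos θ = 0.212769, so φ₂ = 12.285°.
Then Δλ = atan2(0.462670, 0.037200) = 1.490566 rad, from sin θ sin δ cos φ₁ over cos δ − sin φ₁ sin φ₂.
Hence λ₂ = -48.715° + 85.403° = 36.688°.

latitude 12.285°, longitude 36.688°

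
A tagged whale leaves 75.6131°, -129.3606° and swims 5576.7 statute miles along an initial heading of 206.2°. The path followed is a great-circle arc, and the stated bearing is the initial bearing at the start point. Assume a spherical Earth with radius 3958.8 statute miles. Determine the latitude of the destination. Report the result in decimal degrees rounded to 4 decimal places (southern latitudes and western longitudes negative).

δ = 5576.7/3958.8 = 1.408684 rad (80.7117°).
Start latitude φ₁ = 1.319698 rad; initial bearing θ = 3.598869 rad.
sin φ₂ = sin φ₁ cos δ + cos φ₁ sin δ cos θ = (0.968640)(0.161403) + (0.248468)(0.986889)(-0.897258) = -0.063676
φ₂ = asin(-0.063676) = -0.063719 rad = -3.6508°.
Then Δλ = atan2(-0.108262, 0.223082) = -0.451819 rad, from sin θ sin δ cos φ₁ over cos δ − sin φ₁ sin φ₂.
Hence λ₂ = -129.3606° + -25.8873° = -155.2479°.

latitude -3.6508°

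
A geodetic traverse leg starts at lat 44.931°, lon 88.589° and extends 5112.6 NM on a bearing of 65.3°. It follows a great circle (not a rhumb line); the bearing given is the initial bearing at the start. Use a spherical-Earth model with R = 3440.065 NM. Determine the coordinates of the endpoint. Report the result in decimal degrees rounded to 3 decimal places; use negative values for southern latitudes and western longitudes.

latitude 20.760°, longitude -166.904°

Central angle δ = d/R = 1.486193 rad.
With φ₁ = 44.931° = 0.784194 rad and θ = 65.3° = 1.139700 rad:
Destination latitude: φ₂ = arcsin( sin φ₁ cos δ + cos φ₁ sin δ cos θ ) = arcsin(0.354454) = 20.760°.
For the longitude increment, Δλ = atan2( sin θ sin δ cos φ₁, cos δ − sin φ₁ sin φ₂ ) = atan2(0.640885, -0.165833) = 104.507°.
λ₂ = 88.589° + 104.507° = 193.096°, normalized to (−180°, 180°] → -166.904°.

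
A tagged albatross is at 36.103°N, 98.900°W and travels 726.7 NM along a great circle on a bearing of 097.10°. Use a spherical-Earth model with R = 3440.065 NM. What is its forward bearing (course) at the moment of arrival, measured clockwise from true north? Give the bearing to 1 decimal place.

final bearing 105.4°

The arc subtends δ = 726.7/3440.065 = 0.211246 rad at the centre.
Start latitude φ₁ = 0.630116 rad; initial bearing θ = 1.694715 rad.
sin φ₂ = sin φ₁ cos δ + cos φ₁ sin δ cos θ = (0.589239)(0.977770) + (0.807959)(0.209678)(-0.123601) = 0.555201
φ₂ = asin(0.555201) = 0.588604 rad = 33.725°.
Δλ = atan2( sin θ sin δ cos φ₁ , cos δ − sin φ₁ sin φ₂ ) = atan2(0.168112, 0.650625) = 0.252856 rad = 14.488°.
λ₂ = λ₁ + Δλ = -84.412°.
The forward bearing on arrival equals the back-azimuth from the destination plus 180°.
Back-azimuth from P₂ (33.7°, -84.4°) to P₁ (36.1°, -98.9°), with Δλ' = λ₁ − λ₂ = -14.5°: atan2( sin Δλ' cos φ₁ , cos φ₂ sin φ₁ − sin φ₂ cos φ₁ cos Δλ' ) = 285.4°.
Final bearing = (285.4° + 180°) mod 360° = 105.4°.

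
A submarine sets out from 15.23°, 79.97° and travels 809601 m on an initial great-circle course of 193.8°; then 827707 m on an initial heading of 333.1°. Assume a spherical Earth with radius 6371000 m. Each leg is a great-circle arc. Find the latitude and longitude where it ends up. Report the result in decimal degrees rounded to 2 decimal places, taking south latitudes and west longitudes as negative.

Apply the spherical direct solution leg by leg, carrying full precision between legs.
Leg 1: from (15.23°, 79.97°), δ = 809601/6371000 = 0.127076 rad, θ = 193.8° → φ = 8.15°, λ = 78.22°.
Leg 2: from (8.15°, 78.22°), δ = 827707/6371000 = 0.129918 rad, θ = 333.1° → φ = 14.77°, λ = 74.74°.

latitude 14.77°, longitude 74.74°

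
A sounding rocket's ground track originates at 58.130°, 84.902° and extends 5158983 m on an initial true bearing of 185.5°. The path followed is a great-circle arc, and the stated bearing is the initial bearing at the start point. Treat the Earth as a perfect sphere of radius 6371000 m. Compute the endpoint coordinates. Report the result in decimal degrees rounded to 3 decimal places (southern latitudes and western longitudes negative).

Angular distance δ = d/R = 5158983 / 6371000 = 0.809760 rad.
With φ₁ = 58.130° = 1.014560 rad and θ = 185.5° = 3.237586 rad:
Destination latitude: φ₂ = arcsin( sin φ₁ cos δ + cos φ₁ sin δ cos θ ) = arcsin(0.205131) = 11.837°.
Δλ = atan2( sin θ sin δ cos φ₁ , cos δ − sin φ₁ sin φ₂ ) = atan2(-0.036645, 0.515465) = -0.070972 rad = -4.066°.
λ₂ = λ₁ + Δλ = 80.836°.

latitude 11.837°, longitude 80.836°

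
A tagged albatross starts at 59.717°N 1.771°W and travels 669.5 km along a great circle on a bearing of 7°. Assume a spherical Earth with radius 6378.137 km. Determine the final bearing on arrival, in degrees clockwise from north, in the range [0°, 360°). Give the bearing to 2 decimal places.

final bearing 8.58°

The arc subtends δ = 669.5/6378.137 = 0.104968 rad at the centre.
Converting: φ₁ = 1.042258 rad, θ = 0.122173 rad.
sin φ₂ = sin φ₁ cos δ + cos φ₁ sin δ cos θ = (0.863545)(0.994496) + (0.504271)(0.104775)(0.992546) = 0.911234
φ₂ = asin(0.911234) = 1.146269 rad = 65.676°.
For the longitude increment, Δλ = atan2( sin θ sin δ cos φ₁, cos δ − sin φ₁ sin φ₂ ) = atan2(0.006439, 0.207605) = 1.776°.
λ₂ = λ₁ + Δλ = 0.005°.
The forward bearing on arrival equals the back-azimuth from the destination plus 180°.
Back-azimuth from P₂ (65.68°, 0.01°) to P₁ (59.72°, -1.77°), with Δλ' = λ₁ − λ₂ = -1.78°: atan2( sin Δλ' cos φ₁ , cos φ₂ sin φ₁ − sin φ₂ cos φ₁ cos Δλ' ) = 188.58°.
Final bearing = (188.58° + 180°) mod 360° = 8.58°.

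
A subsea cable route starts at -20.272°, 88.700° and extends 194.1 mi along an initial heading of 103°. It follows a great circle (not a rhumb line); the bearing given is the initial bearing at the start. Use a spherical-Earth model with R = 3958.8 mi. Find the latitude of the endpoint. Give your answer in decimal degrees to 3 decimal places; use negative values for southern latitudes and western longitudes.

latitude -20.879°

The arc subtends δ = 194.1/3958.8 = 0.049030 rad at the centre.
With φ₁ = -20.272° = -0.353813 rad and θ = 103° = 1.797689 rad:
Applying the spherical law of cosines for sides, sin φ₂ = sin φ₁ cos δ + cos φ₁ sin δ cos θ = -0.356403, so φ₂ = -20.879°.
Then Δλ = atan2(0.044796, 0.875313) = 0.051133 rad, from sin θ sin δ cos φ₁ over cos δ − sin φ₁ sin φ₂.
Hence λ₂ = 88.700° + 2.930° = 91.630°.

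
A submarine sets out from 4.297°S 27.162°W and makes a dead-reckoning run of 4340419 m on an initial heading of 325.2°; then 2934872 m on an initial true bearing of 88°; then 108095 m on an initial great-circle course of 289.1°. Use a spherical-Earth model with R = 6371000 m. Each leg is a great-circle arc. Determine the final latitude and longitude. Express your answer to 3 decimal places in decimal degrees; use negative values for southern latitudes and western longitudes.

latitude 25.377°, longitude -22.650°

Apply the spherical direct solution leg by leg, carrying full precision between legs.
Leg 1: from (-4.297°, -27.162°), δ = 4340419/6371000 = 0.681278 rad, θ = 325.2° → φ = 27.226°, λ = -51.004°.
Leg 2: from (27.226°, -51.004°), δ = 2934872/6371000 = 0.460661 rad, θ = 88° → φ = 25.062°, λ = -21.634°.
Leg 3: from (25.062°, -21.634°), δ = 108095/6371000 = 0.016967 rad, θ = 289.1° → φ = 25.377°, λ = -22.650°.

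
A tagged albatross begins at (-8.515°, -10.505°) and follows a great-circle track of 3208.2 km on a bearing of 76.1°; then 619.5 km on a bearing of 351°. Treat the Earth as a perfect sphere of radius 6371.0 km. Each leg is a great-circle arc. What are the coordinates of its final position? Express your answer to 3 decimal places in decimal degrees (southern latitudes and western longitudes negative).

Apply the spherical direct solution leg by leg, carrying full precision between legs.
Leg 1: from (-8.515°, -10.505°), δ = 3208.2/6371 = 0.503563 rad, θ = 76.1° → φ = -0.862°, λ = 17.430°.
Leg 2: from (-0.862°, 17.430°), δ = 619.5/6371 = 0.097237 rad, θ = 351° → φ = 4.641°, λ = 16.557°.

latitude 4.641°, longitude 16.557°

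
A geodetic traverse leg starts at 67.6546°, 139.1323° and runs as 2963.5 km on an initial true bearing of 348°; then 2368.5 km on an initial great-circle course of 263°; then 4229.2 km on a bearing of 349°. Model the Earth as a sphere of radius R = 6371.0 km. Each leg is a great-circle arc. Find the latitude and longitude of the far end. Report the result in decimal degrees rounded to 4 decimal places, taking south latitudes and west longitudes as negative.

latitude 74.0150°, longitude 151.7578°

Apply the spherical direct solution leg by leg, carrying full precision between legs.
Leg 1: from (67.6546°, 139.1323°), δ = 2963.5/6371 = 0.465155 rad, θ = 348° → φ = 83.4389°, λ = 13.8387°.
Leg 2: from (83.4389°, 13.8387°), δ = 2368.5/6371 = 0.371763 rad, θ = 263° → φ = 67.0034°, λ = -53.5134°.
Leg 3: from (67.0034°, -53.5134°), δ = 4229.2/6371 = 0.663820 rad, θ = 349° → φ = 74.0150°, λ = 151.7578°.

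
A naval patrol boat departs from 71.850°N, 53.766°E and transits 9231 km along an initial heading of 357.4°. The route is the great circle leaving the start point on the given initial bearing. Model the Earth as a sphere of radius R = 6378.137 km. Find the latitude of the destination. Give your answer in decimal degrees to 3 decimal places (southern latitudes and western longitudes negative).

latitude 25.206°

δ = 9231/6378.137 = 1.447288 rad (82.9235°).
Start latitude φ₁ = 1.254019 rad; initial bearing θ = 6.237807 rad.
Destination latitude: φ₂ = arcsin( sin φ₁ cos δ + cos φ₁ sin δ cos θ ) = arcsin(0.425880) = 25.206°.
For the longitude increment, Δλ = atan2( sin θ sin δ cos φ₁, cos δ − sin φ₁ sin φ₂ ) = atan2(-0.014023, -0.281495) = -177.148°.
λ₂ = λ₁ + Δλ = -123.382°.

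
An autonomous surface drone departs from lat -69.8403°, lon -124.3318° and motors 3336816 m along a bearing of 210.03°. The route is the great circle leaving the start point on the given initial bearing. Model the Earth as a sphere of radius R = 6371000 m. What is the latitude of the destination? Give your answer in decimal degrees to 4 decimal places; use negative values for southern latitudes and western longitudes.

Angular distance δ = d/R = 3336816 / 6371000 = 0.523751 rad.
With φ₁ = -69.8403° = -1.218943 rad and θ = 210.03° = 3.665715 rad:
Applying the spherical law of cosines for sides, sin φ₂ = sin φ₁ cos δ + cos φ₁ sin δ cos θ = -0.962124, so φ₂ = -74.1803°.
Then Δλ = atan2(-0.086260, -0.037231) = -1.978255 rad, from sin θ sin δ cos φ₁ over cos δ − sin φ₁ sin φ₂.
λ₂ = -124.3318° + -113.3456° = -237.6774°, normalized to (−180°, 180°] → 122.3226°.

latitude -74.1803°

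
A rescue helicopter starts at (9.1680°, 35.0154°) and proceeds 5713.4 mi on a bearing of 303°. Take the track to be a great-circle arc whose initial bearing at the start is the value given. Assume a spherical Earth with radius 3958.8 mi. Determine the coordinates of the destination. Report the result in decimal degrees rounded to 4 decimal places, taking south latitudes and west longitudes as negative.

latitude 33.6132°, longitude -52.2634°

The arc subtends δ = 5713.4/3958.8 = 1.443215 rad at the centre.
Converting: φ₁ = 0.160012 rad, θ = 5.288348 rad.
Applying the spherical law of cosines for sides, sin φ₂ = sin φ₁ cos δ + cos φ₁ sin δ cos θ = 0.553584, so φ₂ = 33.6132°.
Then Δλ = atan2(-0.821228, 0.039033) = -1.523302 rad, from sin θ sin δ cos φ₁ over cos δ − sin φ₁ sin φ₂.
λ₂ = λ₁ + Δλ = -52.2634°.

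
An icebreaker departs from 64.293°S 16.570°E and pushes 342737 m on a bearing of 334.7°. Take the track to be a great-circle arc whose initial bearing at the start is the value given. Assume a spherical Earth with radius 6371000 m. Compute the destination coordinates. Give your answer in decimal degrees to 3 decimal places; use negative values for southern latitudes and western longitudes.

latitude -61.478°, longitude 13.812°

δ = 342737/6371000 = 0.053796 rad (3.0823°).
With φ₁ = -64.293° = -1.122125 rad and θ = 334.7° = 5.841617 rad:
Destination latitude: φ₂ = arcsin( sin φ₁ cos δ + cos φ₁ sin δ cos θ ) = arcsin(-0.878634) = -61.478°.
For the longitude increment, Δλ = atan2( sin θ sin δ cos φ₁, cos δ − sin φ₁ sin φ₂ ) = atan2(-0.009968, 0.206883) = -2.758°.
Hence λ₂ = 16.570° + -2.758° = 13.812°.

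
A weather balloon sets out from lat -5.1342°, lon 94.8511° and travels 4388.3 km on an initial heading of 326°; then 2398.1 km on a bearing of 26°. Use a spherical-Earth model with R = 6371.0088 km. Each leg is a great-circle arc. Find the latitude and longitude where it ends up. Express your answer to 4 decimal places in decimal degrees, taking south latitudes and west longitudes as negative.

Apply the spherical direct solution leg by leg, carrying full precision between legs.
Leg 1: from (-5.1342°, 94.8511°), δ = 4388.3/6371.0088 = 0.688792 rad, θ = 326° → φ = 27.1125°, λ = 71.3164°.
Leg 2: from (27.1125°, 71.3164°), δ = 2398.1/6371.0088 = 0.376408 rad, θ = 26° → φ = 45.8822°, λ = 84.7003°.

latitude 45.8822°, longitude 84.7003°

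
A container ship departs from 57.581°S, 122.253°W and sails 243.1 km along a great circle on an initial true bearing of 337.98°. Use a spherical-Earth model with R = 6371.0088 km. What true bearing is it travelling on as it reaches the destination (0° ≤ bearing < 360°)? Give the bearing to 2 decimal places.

The arc subtends δ = 243.1/6371.0088 = 0.038157 rad at the centre.
With φ₁ = -57.581° = -1.004978 rad and θ = 337.98° = 5.898864 rad:
Destination latitude: φ₂ = arcsin( sin φ₁ cos δ + cos φ₁ sin δ cos θ ) = arcsin(-0.824576) = -55.546°.
Then Δλ = atan2(-0.007668, 0.303206) = -0.025284 rad, from sin θ sin δ cos φ₁ over cos δ − sin φ₁ sin φ₂.
λ₂ = -122.253° + -1.449° = -123.702°.
The forward bearing on arrival equals the back-azimuth from the destination plus 180°.
Back-azimuth from P₂ (-55.55°, -123.70°) to P₁ (-57.58°, -122.25°), with Δλ' = λ₁ − λ₂ = 1.45°: atan2( sin Δλ' cos φ₁ , cos φ₂ sin φ₁ − sin φ₂ cos φ₁ cos Δλ' ) = 159.19°.
Final bearing = (159.19° + 180°) mod 360° = 339.19°.

final bearing 339.19°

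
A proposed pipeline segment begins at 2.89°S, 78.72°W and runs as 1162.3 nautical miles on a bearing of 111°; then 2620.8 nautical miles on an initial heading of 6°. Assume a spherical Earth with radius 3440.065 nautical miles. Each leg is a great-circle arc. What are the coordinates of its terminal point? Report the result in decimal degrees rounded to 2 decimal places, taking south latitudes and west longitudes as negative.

Apply the spherical direct solution leg by leg, carrying full precision between legs.
Leg 1: from (-2.89°, -78.72°), δ = 1162.3/3440.065 = 0.337872 rad, θ = 111° → φ = -9.57°, λ = -60.43°.
Leg 2: from (-9.57°, -60.43°), δ = 2620.8/3440.065 = 0.761846 rad, θ = 6° → φ = 33.83°, λ = -55.45°.

latitude 33.83°, longitude -55.45°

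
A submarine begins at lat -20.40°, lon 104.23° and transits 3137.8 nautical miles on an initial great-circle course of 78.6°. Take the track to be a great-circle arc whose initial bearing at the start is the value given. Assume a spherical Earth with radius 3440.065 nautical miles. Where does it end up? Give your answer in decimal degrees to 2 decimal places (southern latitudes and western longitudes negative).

Angular distance δ = d/R = 3137.8 / 3440.065 = 0.912134 rad.
With φ₁ = -20.40° = -0.356047 rad and θ = 78.6° = 1.371829 rad:
Destination latitude: φ₂ = arcsin( sin φ₁ cos δ + cos φ₁ sin δ cos θ ) = arcsin(-0.066841) = -3.83°.
For the longitude increment, Δλ = atan2( sin θ sin δ cos φ₁, cos δ − sin φ₁ sin φ₂ ) = atan2(0.726590, 0.588761) = 50.98°.
λ₂ = 104.23° + 50.98° = 155.21°.

latitude -3.83°, longitude 155.21°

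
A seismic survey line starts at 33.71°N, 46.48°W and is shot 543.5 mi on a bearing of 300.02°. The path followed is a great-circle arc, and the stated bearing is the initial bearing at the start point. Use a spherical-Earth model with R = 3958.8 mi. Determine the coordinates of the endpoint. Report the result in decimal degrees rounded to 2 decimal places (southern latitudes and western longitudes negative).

Angular distance δ = d/R = 543.5 / 3958.8 = 0.137289 rad.
Start latitude φ₁ = 0.588350 rad; initial bearing θ = 5.236337 rad.
Applying the spherical law of cosines for sides, sin φ₂ = sin φ₁ cos δ + cos φ₁ sin δ cos θ = 0.606725, so φ₂ = 37.35°.
For the longitude increment, Δλ = atan2( sin θ sin δ cos φ₁, cos δ − sin φ₁ sin φ₂ ) = atan2(-0.098574, 0.653864) = -8.57°.
Hence λ₂ = -46.48° + -8.57° = -55.05°.

latitude 37.35°, longitude -55.05°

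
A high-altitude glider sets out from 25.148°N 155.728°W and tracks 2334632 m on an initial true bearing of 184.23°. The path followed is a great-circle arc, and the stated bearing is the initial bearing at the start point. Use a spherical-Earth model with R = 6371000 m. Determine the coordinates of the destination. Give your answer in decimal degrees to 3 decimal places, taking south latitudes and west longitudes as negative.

The arc subtends δ = 2334632/6371000 = 0.366447 rad at the centre.
Converting: φ₁ = 0.438915 rad, θ = 3.215420 rad.
Destination latitude: φ₂ = arcsin( sin φ₁ cos δ + cos φ₁ sin δ cos θ ) = arcsin(0.073289) = 4.203°.
For the longitude increment, Δλ = atan2( sin θ sin δ cos φ₁, cos δ − sin φ₁ sin φ₂ ) = atan2(-0.023923, 0.902462) = -1.518°.
λ₂ = λ₁ + Δλ = -157.246°.

latitude 4.203°, longitude -157.246°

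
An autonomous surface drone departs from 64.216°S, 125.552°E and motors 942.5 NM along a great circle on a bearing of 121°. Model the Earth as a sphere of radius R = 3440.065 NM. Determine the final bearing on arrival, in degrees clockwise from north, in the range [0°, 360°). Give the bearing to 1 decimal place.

δ = 942.5/3440.065 = 0.273977 rad (15.6977°).
Converting: φ₁ = -1.120781 rad, θ = 2.111848 rad.
Destination latitude: φ₂ = arcsin( sin φ₁ cos δ + cos φ₁ sin δ cos θ ) = arcsin(-0.927470) = -68.044°.
Then Δλ = atan2(0.100879, 0.127571) = 0.669089 rad, from sin θ sin δ cos φ₁ over cos δ − sin φ₁ sin φ₂.
Hence λ₂ = 125.552° + 38.336° = 163.888°.
The forward bearing on arrival equals the back-azimuth from the destination plus 180°.
Back-azimuth from P₂ (-68.0°, 163.9°) to P₁ (-64.2°, 125.6°), with Δλ' = λ₁ − λ₂ = -38.3°: atan2( sin Δλ' cos φ₁ , cos φ₂ sin φ₁ − sin φ₂ cos φ₁ cos Δλ' ) = 265.7°.
Final bearing = (265.7° + 180°) mod 360° = 85.7°.

final bearing 85.7°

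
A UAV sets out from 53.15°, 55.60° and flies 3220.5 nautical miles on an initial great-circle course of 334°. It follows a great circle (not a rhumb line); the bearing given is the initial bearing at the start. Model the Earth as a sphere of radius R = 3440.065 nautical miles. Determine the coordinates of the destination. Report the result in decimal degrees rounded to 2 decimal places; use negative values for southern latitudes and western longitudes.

latitude 65.30°, longitude -66.75°

δ = 3220.5/3440.065 = 0.936174 rad (53.6388°).
Converting: φ₁ = 0.927642 rad, θ = 5.829400 rad.
Destination latitude: φ₂ = arcsin( sin φ₁ cos δ + cos φ₁ sin δ cos θ ) = arcsin(0.908498) = 65.30°.
Then Δλ = atan2(-0.211713, -0.134114) = -2.135465 rad, from sin θ sin δ cos φ₁ over cos δ − sin φ₁ sin φ₂.
λ₂ = 55.60° + -122.35° = -66.75°.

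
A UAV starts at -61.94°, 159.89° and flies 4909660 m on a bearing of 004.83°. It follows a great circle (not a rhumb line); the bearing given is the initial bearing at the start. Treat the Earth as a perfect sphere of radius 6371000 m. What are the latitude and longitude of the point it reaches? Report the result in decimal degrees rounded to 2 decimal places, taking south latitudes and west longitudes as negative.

latitude -17.86°, longitude 163.42°

The arc subtends δ = 4909660/6371000 = 0.770626 rad at the centre.
Start latitude φ₁ = -1.081057 rad; initial bearing θ = 0.084299 rad.
sin φ₂ = sin φ₁ cos δ + cos φ₁ sin δ cos θ = (-0.882455)(0.717475) + (0.470396)(0.696585)(0.996449) = -0.306632
φ₂ = asin(-0.306632) = -0.311653 rad = -17.86°.
Then Δλ = atan2(0.027590, 0.446885) = 0.061660 rad, from sin θ sin δ cos φ₁ over cos δ − sin φ₁ sin φ₂.
Hence λ₂ = 159.89° + 3.53° = 163.42°.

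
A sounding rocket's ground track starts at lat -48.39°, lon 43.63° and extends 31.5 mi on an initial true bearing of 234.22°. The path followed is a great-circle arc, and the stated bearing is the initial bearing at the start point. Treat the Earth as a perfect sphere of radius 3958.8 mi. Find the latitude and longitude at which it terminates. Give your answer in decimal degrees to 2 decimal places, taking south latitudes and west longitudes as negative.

latitude -48.66°, longitude 43.07°

Angular distance δ = d/R = 31.5 / 3958.8 = 0.007957 rad.
Start latitude φ₁ = -0.844565 rad; initial bearing θ = 4.087910 rad.
sin φ₂ = sin φ₁ cos δ + cos φ₁ sin δ cos θ = (-0.747682)(0.999968) + (0.664057)(0.007957)(-0.584675) = -0.750748
φ₂ = asin(-0.750748) = -0.849193 rad = -48.66°.
Δλ = atan2( sin θ sin δ cos φ₁ , cos δ − sin φ₁ sin φ₂ ) = atan2(-0.004287, 0.438648) = -0.009772 rad = -0.56°.
λ₂ = 43.63° + -0.56° = 43.07°.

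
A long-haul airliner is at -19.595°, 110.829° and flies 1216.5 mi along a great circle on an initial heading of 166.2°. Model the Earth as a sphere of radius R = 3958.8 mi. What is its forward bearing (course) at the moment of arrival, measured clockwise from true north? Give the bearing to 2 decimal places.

Central angle δ = d/R = 0.307290 rad.
Start latitude φ₁ = -0.341997 rad; initial bearing θ = 2.900737 rad.
Applying the spherical law of cosines for sides, sin φ₂ = sin φ₁ cos δ + cos φ₁ sin δ cos θ = -0.596393, so φ₂ = -36.612°.
For the longitude increment, Δλ = atan2( sin θ sin δ cos φ₁, cos δ − sin φ₁ sin φ₂ ) = atan2(0.067972, 0.753145) = 5.157°.
Hence λ₂ = 110.829° + 5.157° = 115.986°.
The forward bearing on arrival equals the back-azimuth from the destination plus 180°.
Back-azimuth from P₂ (-36.61°, 115.99°) to P₁ (-19.59°, 110.83°), with Δλ' = λ₁ − λ₂ = -5.16°: atan2( sin Δλ' cos φ₁ , cos φ₂ sin φ₁ − sin φ₂ cos φ₁ cos Δλ' ) = 343.74°.
Final bearing = (343.74° + 180°) mod 360° = 163.74°.

final bearing 163.74°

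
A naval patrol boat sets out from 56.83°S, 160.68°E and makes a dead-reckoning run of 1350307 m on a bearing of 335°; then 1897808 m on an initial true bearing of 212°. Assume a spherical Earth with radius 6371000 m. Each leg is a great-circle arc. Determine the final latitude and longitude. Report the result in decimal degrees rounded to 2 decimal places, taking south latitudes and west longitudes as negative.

latitude -58.96°, longitude 135.83°

Apply the spherical direct solution leg by leg, carrying full precision between legs.
Leg 1: from (-56.83°, 160.68°), δ = 1350307/6371000 = 0.211946 rad, θ = 335° → φ = -45.56°, λ = 153.38°.
Leg 2: from (-45.56°, 153.38°), δ = 1897808/6371000 = 0.297882 rad, θ = 212° → φ = -58.96°, λ = 135.83°.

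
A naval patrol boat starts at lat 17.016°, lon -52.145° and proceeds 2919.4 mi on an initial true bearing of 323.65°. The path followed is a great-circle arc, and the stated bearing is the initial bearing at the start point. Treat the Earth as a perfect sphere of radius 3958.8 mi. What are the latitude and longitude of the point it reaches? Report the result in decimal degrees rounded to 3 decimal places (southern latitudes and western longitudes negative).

Central angle δ = d/R = 0.737446 rad.
With φ₁ = 17.016° = 0.296985 rad and θ = 323.65° = 5.648758 rad:
Applying the spherical law of cosines for sides, sin φ₂ = sin φ₁ cos δ + cos φ₁ sin δ cos θ = 0.734458, so φ₂ = 47.261°.
Then Δλ = atan2(-0.381095, 0.525258) = -0.627662 rad, from sin θ sin δ cos φ₁ over cos δ − sin φ₁ sin φ₂.
λ₂ = λ₁ + Δλ = -88.107°.

latitude 47.261°, longitude -88.107°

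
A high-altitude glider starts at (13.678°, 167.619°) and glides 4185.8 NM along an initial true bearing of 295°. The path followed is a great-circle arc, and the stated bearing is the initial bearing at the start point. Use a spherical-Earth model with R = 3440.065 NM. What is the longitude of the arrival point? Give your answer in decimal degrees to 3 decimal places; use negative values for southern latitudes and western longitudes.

Angular distance δ = d/R = 4185.8 / 3440.065 = 1.216779 rad.
Converting: φ₁ = 0.238726 rad, θ = 5.148721 rad.
Destination latitude: φ₂ = arcsin( sin φ₁ cos δ + cos φ₁ sin δ cos θ ) = arcsin(0.467144) = 27.849°.
Δλ = atan2( sin θ sin δ cos φ₁ , cos δ − sin φ₁ sin φ₂ ) = atan2(-0.825997, 0.236205) = -1.292266 rad = -74.041°.
Hence λ₂ = 167.619° + -74.041° = 93.578°.

longitude 93.578°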